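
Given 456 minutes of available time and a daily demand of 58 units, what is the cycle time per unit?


Cycle time = available time / demand
= 456 / 58
= 7.86 min/unit


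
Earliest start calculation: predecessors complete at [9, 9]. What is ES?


ES = max of all predecessor completion times
Predecessors: [9, 9]
ES = max(9, 9)
= 9


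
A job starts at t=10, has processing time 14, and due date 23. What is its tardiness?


Completion = start + processing = 10 + 14 = 24
Tardiness = max(0, C - d) = max(0, 24 - 23)
= max(0, 1)
= 1


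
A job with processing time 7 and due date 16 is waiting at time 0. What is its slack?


Slack = due - current_time - processing
= 16 - 0 - 7
= 9


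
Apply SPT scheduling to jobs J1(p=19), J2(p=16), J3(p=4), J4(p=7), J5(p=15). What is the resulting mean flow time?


SPT order: J3 → J4 → J5 → J2 → J1
Completion times:
  J3: C=4
  J4: C=11
  J5: C=26
  J2: C=42
  J1: C=61
Sum = 144, n = 5
Mean flow = 144/5
= 28.80


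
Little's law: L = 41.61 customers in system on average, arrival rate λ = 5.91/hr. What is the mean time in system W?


Little's law: L = λW → W = L / λ
= 41.61 / 5.91
= 7.04 hours


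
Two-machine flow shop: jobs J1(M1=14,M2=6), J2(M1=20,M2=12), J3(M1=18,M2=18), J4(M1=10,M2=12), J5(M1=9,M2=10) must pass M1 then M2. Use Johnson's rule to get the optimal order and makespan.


Johnson's rule:
Group 1 (M1≤M2, sort by M1): ['J5', 'J4', 'J3']
Group 2 (M1>M2, sort desc M2): ['J2', 'J1']
Sequence: J5 → J4 → J3 → J2 → J1
Makespan calculation:
  J5: M1 done=9, M2 done=19
  J4: M1 done=19, M2 done=31
  J3: M1 done=37, M2 done=55
  J2: M1 done=57, M2 done=69
  J1: M1 done=71, M2 done=77
= Sequence: J5 → J4 → J3 → J2 → J1, Makespan: 77


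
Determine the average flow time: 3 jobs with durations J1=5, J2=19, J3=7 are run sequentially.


Completion times:
  J1: completes at 5
  J2: completes at 24
  J3: completes at 31
Sum = 60
Average = 60/3
= 20.00


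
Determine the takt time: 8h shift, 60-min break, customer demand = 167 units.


Available = 8×60 - 60 = 420 min
Takt time = 420 / 167
= 2.51 min/unit


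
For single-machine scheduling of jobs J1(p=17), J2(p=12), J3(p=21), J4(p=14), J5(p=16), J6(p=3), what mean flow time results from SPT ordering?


SPT order: J6 → J2 → J4 → J5 → J1 → J3
Completion times:
  J6: C=3
  J2: C=15
  J4: C=29
  J5: C=45
  J1: C=62
  J3: C=83
Sum = 237, n = 6
Mean flow = 237/6
= 39.50


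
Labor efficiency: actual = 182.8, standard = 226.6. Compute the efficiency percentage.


Efficiency = (actual / standard) × 100
= (182.8 / 226.6) × 100
= 80.7%


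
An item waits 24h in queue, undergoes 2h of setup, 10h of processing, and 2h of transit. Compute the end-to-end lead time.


Lead time = queue + setup + processing + transit
= 24 + 2 + 10 + 2
= 38 hours


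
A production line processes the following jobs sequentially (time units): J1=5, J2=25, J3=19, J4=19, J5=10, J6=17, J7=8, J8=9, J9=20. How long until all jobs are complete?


Sequential makespan: sum all processing times
= 5 + 25 + 19 + 19 + 10 + 17 + 8 + 9 + 20
= 132 time units


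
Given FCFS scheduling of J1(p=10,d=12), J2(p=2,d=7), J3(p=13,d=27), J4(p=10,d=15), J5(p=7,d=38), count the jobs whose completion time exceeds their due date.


Completion vs due date:
  J1: C=10, d=12 → on time
  J2: C=12, d=7 → TARDY
  J3: C=25, d=27 → on time
  J4: C=35, d=15 → TARDY
  J5: C=42, d=38 → TARDY
Tardy jobs: J2, J4, J5
Count = 3


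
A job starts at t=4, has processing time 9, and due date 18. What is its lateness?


Completion = 4 + 9 = 13
Lateness = C - d = 13 - 18
= -5


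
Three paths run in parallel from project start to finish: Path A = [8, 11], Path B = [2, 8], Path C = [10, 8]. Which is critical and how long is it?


Path A: 8 + 11 = 19
Path B: 2 + 8 = 10
Path C: 10 + 8 = 18
Critical path = longest = max(19, 10, 18)
= 19 (Path A)


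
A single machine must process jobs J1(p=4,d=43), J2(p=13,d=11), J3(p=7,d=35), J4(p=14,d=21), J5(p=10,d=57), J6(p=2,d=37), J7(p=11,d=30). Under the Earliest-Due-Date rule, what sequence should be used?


EDD: sort by earliest due date
  J2: d=11, p=13
  J4: d=21, p=14
  J7: d=30, p=11
  J3: d=35, p=7
  J6: d=37, p=2
  J1: d=43, p=4
  J5: d=57, p=10
Order: J2 → J4 → J7 → J3 → J6 → J1 → J5


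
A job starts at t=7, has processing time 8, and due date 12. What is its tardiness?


Completion = start + processing = 7 + 8 = 15
Tardiness = max(0, C - d) = max(0, 15 - 12)
= max(0, 3)
= 3


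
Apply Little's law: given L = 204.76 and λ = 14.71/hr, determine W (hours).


Little's law: L = λW → W = L / λ
= 204.76 / 14.71
= 13.92 hours


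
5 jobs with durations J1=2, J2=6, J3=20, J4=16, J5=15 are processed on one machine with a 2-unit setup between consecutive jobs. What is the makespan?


Makespan = Σ processing + (n-1) × setup
= (2 + 6 + 20 + 16 + 15) + (5-1)×2
= 59 + 8
= 67 time units


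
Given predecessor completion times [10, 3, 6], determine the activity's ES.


ES = max of all predecessor completion times
Predecessors: [10, 3, 6]
ES = max(10, 3, 6)
= 10


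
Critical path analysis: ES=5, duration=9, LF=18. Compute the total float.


EF = ES + duration = 5 + 9 = 14
LS = LF - duration = 18 - 9 = 9
Total Float = LF - EF = 18 - 14
(or LS - ES = 9 - 5)
= 4


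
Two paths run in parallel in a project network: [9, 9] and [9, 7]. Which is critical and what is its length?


Path A: 9 + 9 = 18
Path B: 9 + 7 = 16
Critical path = longest = max(18, 16)
= 18 (Path A)


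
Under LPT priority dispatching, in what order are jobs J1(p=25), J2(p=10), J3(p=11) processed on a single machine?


LPT: sort by longest processing time first
  J1: p=25
  J3: p=11
  J2: p=10
Order: J1 → J3 → J2


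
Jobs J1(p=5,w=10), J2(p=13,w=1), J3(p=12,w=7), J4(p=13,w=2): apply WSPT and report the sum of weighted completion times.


WSPT order (by p/w): J1 → J3 → J4 → J2
  J1: C=5, w·C=10×5=50
  J3: C=17, w·C=7×17=119
  J4: C=30, w·C=2×30=60
  J2: C=43, w·C=1×43=43
Σ w·C = 272
= 272


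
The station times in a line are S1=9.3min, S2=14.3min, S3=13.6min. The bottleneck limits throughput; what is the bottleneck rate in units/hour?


Bottleneck = longest station time
Station times: [9.3, 14.3, 13.6]
Max = 14.3 min
Rate = 60 / 14.3
= 4.20 units/hour (bottleneck: 14.3min)


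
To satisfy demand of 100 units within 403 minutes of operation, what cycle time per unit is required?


Cycle time = available time / demand
= 403 / 100
= 4.03 min/unit


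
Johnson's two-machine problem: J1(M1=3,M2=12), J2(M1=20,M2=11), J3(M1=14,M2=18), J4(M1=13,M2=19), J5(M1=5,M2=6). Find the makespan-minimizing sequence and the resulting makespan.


Johnson's rule:
Group 1 (M1≤M2, sort by M1): ['J1', 'J5', 'J4', 'J3']
Group 2 (M1>M2, sort desc M2): ['J2']
Sequence: J1 → J5 → J4 → J3 → J2
Makespan calculation:
  J1: M1 done=3, M2 done=15
  J5: M1 done=8, M2 done=21
  J4: M1 done=21, M2 done=40
  J3: M1 done=35, M2 done=58
  J2: M1 done=55, M2 done=69
= Sequence: J1 → J5 → J4 → J3 → J2, Makespan: 69


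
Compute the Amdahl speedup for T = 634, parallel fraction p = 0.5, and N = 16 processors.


Amdahl's law: T_p = T × ((1-p) + p/N)
= 634 × ((1-0.5) + 0.5/16)
= 634 × (0.50 + 0.0312)
= 634 × 0.5312
= 336.81
Speedup = 634/336.81
= 1.88×


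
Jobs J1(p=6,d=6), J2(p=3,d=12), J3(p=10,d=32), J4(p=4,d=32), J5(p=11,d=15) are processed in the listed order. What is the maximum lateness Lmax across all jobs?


Lateness per job (L = C - d):
  J1: C=6, d=6, L=0
  J2: C=9, d=12, L=-3
  J3: C=19, d=32, L=-13
  J4: C=23, d=32, L=-9
  J5: C=34, d=15, L=19
Lmax = max(0, -3, -13, -9, 19)
= 19


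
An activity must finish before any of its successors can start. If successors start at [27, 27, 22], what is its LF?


LF = min of all successor start times
Successors start at: [27, 27, 22]
LF = min(27, 27, 22)
= 22


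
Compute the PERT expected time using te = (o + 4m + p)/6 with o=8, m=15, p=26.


te = (o + 4m + p) / 6
= (8 + 4×15 + 26) / 6
= (8 + 60 + 26) / 6
= 94 / 6
= 15.67


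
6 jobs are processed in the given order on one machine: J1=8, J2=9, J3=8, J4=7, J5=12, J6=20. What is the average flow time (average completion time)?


Completion times:
  J1: completes at 8
  J2: completes at 17
  J3: completes at 25
  J4: completes at 32
  J5: completes at 44
  J6: completes at 64
Sum = 190
Average = 190/6
= 31.67


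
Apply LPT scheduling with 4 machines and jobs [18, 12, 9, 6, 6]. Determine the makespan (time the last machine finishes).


Jobs (LPT sorted): [18, 12, 9, 6, 6]
Machines: 4
  J=18 → Machine 1 (load: 0+18=18)
  J=12 → Machine 2 (load: 0+12=12)
  J=9 → Machine 3 (load: 0+9=9)
  J=6 → Machine 4 (load: 0+6=6)
  J=6 → Machine 4 (load: 6+6=12)
Machine loads: [18, 12, 9, 12]
Makespan = max = 18 time units


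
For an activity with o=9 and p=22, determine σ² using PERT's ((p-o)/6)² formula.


σ² = ((p - o) / 6)² = (p - o)² / 36
= (22 - 9)² / 36
= 13² / 36
= 169 / 36
= 4.6944


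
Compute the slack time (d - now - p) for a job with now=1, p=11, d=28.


Slack = due - current_time - processing
= 28 - 1 - 11
= 16


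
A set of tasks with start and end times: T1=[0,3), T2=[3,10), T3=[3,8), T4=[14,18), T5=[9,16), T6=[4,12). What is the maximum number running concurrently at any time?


Check each time point for overlaps:
  t=4: 3 tasks active (T2, T3, T6)
Max concurrent = 3


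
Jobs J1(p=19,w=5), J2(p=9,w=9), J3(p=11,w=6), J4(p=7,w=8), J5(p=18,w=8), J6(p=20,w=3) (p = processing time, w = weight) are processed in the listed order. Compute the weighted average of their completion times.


Completion times:
  J1: C=19, w×C=5×19=95
  J2: C=28, w×C=9×28=252
  J3: C=39, w×C=6×39=234
  J4: C=46, w×C=8×46=368
  J5: C=64, w×C=8×64=512
  J6: C=84, w×C=3×84=252
Sum w×C = 1713
Sum w = 39
Weighted avg = 1713/39
= 43.92


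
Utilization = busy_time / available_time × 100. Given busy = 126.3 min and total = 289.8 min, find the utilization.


Utilization = busy / total × 100
= 126.3 / 289.8 × 100
= 43.6%


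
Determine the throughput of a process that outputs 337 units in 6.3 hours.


Throughput = units / time
= 337 / 6.3
= 53.5 units/hour


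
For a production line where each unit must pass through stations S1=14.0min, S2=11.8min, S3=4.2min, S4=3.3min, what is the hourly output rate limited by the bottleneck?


Bottleneck = longest station time
Station times: [14.0, 11.8, 4.2, 3.3]
Max = 14.0 min
Rate = 60 / 14.0
= 4.29 units/hour (bottleneck: 14.0min)


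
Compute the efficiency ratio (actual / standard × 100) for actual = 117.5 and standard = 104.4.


Efficiency = (actual / standard) × 100
= (117.5 / 104.4) × 100
= 112.5%


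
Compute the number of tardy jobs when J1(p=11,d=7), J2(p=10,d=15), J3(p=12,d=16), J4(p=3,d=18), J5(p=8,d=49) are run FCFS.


Completion vs due date:
  J1: C=11, d=7 → TARDY
  J2: C=21, d=15 → TARDY
  J3: C=33, d=16 → TARDY
  J4: C=36, d=18 → TARDY
  J5: C=44, d=49 → on time
Tardy jobs: J1, J2, J3, J4
Count = 4


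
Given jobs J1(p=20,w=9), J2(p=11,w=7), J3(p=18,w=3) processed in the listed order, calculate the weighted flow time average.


Completion times:
  J1: C=20, w×C=9×20=180
  J2: C=31, w×C=7×31=217
  J3: C=49, w×C=3×49=147
Sum w×C = 544
Sum w = 19
Weighted avg = 544/19
= 28.63


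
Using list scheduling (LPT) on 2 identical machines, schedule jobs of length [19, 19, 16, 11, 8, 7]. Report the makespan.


Jobs (LPT sorted): [19, 19, 16, 11, 8, 7]
Machines: 2
  J=19 → Machine 1 (load: 0+19=19)
  J=19 → Machine 2 (load: 0+19=19)
  J=16 → Machine 1 (load: 19+16=35)
  J=11 → Machine 2 (load: 19+11=30)
  J=8 → Machine 2 (load: 30+8=38)
  J=7 → Machine 1 (load: 35+7=42)
Machine loads: [42, 38]
Makespan = max = 42 time units


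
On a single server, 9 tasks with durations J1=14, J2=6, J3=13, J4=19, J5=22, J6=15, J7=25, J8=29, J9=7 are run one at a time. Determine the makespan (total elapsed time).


Sequential makespan: sum all processing times
= 14 + 6 + 13 + 19 + 22 + 15 + 25 + 29 + 7
= 150 time units


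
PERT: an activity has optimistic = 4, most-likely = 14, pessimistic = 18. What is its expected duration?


te = (o + 4m + p) / 6
= (4 + 4×14 + 18) / 6
= (4 + 56 + 18) / 6
= 78 / 6
= 13.00


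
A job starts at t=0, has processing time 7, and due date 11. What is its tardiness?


Completion = start + processing = 0 + 7 = 7
Tardiness = max(0, C - d) = max(0, 7 - 11)
= max(0, -4)
= 0


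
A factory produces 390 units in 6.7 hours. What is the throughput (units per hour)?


Throughput = units / time
= 390 / 6.7
= 58.2 units/hour


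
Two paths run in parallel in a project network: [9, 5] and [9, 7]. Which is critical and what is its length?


Path A: 9 + 5 = 14
Path B: 9 + 7 = 16
Critical path = longest = max(14, 16)
= 16 (Path B)


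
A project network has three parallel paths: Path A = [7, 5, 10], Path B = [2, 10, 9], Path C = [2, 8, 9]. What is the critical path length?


Path A: 7 + 5 + 10 = 22
Path B: 2 + 10 + 9 = 21
Path C: 2 + 8 + 9 = 19
Critical path = longest = max(22, 21, 19)
= 22 (Path A)


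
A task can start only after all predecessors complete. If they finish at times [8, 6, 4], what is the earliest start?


ES = max of all predecessor completion times
Predecessors: [8, 6, 4]
ES = max(8, 6, 4)
= 8


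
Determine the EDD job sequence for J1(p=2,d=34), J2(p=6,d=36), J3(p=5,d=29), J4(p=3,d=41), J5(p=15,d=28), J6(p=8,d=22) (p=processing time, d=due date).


EDD: sort by earliest due date
  J6: d=22, p=8
  J5: d=28, p=15
  J3: d=29, p=5
  J1: d=34, p=2
  J2: d=36, p=6
  J4: d=41, p=3
Order: J6 → J5 → J3 → J1 → J2 → J4


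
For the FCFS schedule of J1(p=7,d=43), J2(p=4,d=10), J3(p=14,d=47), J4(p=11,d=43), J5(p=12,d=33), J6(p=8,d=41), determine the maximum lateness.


Lateness per job (L = C - d):
  J1: C=7, d=43, L=-36
  J2: C=11, d=10, L=1
  J3: C=25, d=47, L=-22
  J4: C=36, d=43, L=-7
  J5: C=48, d=33, L=15
  J6: C=56, d=41, L=15
Lmax = max(-36, 1, -22, -7, 15, 15)
= 15


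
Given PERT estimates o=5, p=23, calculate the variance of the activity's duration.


σ² = ((p - o) / 6)² = (p - o)² / 36
= (23 - 5)² / 36
= 18² / 36
= 324 / 36
= 9.0000


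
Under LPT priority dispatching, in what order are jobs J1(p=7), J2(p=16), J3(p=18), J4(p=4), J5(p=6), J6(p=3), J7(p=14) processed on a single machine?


LPT: sort by longest processing time first
  J3: p=18
  J2: p=16
  J7: p=14
  J1: p=7
  J5: p=6
  J4: p=4
  J6: p=3
Order: J3 → J2 → J7 → J1 → J5 → J4 → J6


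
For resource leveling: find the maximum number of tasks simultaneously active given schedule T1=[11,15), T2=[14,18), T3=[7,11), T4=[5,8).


Check each time point for overlaps:
  t=7: 2 tasks active (T3, T4)
Max concurrent = 2


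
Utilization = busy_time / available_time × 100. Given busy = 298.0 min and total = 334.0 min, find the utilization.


Utilization = busy / total × 100
= 298.0 / 334.0 × 100
= 89.2%


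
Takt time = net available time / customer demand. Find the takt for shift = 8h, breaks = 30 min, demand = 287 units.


Available = 8×60 - 30 = 450 min
Takt time = 450 / 287
= 1.57 min/unit


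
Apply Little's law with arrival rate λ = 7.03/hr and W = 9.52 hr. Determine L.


Little's law: L = λ × W
= 7.03 × 9.52
= 66.93


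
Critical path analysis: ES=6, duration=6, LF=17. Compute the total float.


EF = ES + duration = 6 + 6 = 12
LS = LF - duration = 17 - 6 = 11
Total Float = LF - EF = 17 - 12
(or LS - ES = 11 - 6)
= 5


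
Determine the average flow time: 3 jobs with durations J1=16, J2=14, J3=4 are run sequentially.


Completion times:
  J1: completes at 16
  J2: completes at 30
  J3: completes at 34
Sum = 80
Average = 80/3
= 26.67


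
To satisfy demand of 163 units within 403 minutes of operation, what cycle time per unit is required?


Cycle time = available time / demand
= 403 / 163
= 2.47 min/unit


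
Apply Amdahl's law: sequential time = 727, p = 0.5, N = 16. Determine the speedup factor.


Amdahl's law: T_p = T × ((1-p) + p/N)
= 727 × ((1-0.5) + 0.5/16)
= 727 × (0.50 + 0.0312)
= 727 × 0.5312
= 386.22
Speedup = 727/386.22
= 1.88×


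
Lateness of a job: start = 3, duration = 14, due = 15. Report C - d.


Completion = 3 + 14 = 17
Lateness = C - d = 17 - 15
= 2


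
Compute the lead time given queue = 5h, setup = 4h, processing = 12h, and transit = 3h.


Lead time = queue + setup + processing + transit
= 5 + 4 + 12 + 3
= 24 hours


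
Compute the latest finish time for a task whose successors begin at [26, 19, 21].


LF = min of all successor start times
Successors start at: [26, 19, 21]
LF = min(26, 19, 21)
= 19


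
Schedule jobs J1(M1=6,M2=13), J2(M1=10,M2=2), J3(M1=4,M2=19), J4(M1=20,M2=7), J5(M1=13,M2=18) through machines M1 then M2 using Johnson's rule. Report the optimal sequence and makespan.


Johnson's rule:
Group 1 (M1≤M2, sort by M1): ['J3', 'J1', 'J5']
Group 2 (M1>M2, sort desc M2): ['J4', 'J2']
Sequence: J3 → J1 → J5 → J4 → J2
Makespan calculation:
  J3: M1 done=4, M2 done=23
  J1: M1 done=10, M2 done=36
  J5: M1 done=23, M2 done=54
  J4: M1 done=43, M2 done=61
  J2: M1 done=53, M2 done=63
= Sequence: J3 → J1 → J5 → J4 → J2, Makespan: 63


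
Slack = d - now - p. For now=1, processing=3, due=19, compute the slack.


Slack = due - current_time - processing
= 19 - 1 - 3
= 15


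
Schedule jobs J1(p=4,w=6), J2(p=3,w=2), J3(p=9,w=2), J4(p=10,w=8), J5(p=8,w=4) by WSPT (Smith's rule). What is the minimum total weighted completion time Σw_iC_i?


WSPT order (by p/w): J1 → J4 → J2 → J5 → J3
  J1: C=4, w·C=6×4=24
  J4: C=14, w·C=8×14=112
  J2: C=17, w·C=2×17=34
  J5: C=25, w·C=4×25=100
  J3: C=34, w·C=2×34=68
Σ w·C = 338
= 338


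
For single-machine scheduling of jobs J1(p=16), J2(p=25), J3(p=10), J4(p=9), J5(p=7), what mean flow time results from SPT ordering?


SPT order: J5 → J4 → J3 → J1 → J2
Completion times:
  J5: C=7
  J4: C=16
  J3: C=26
  J1: C=42
  J2: C=67
Sum = 158, n = 5
Mean flow = 158/5
= 31.60


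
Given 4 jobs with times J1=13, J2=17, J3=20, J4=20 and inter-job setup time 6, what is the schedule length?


Makespan = Σ processing + (n-1) × setup
= (13 + 17 + 20 + 20) + (4-1)×6
= 70 + 18
= 88 time units


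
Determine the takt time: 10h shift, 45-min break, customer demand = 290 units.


Available = 10×60 - 45 = 555 min
Takt time = 555 / 290
= 1.91 min/unit


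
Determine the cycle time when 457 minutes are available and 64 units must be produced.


Cycle time = available time / demand
= 457 / 64
= 7.14 min/unit


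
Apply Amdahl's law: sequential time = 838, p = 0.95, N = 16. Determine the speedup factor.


Amdahl's law: T_p = T × ((1-p) + p/N)
= 838 × ((1-0.95) + 0.95/16)
= 838 × (0.05 + 0.0594)
= 838 × 0.1094
= 91.66
Speedup = 838/91.66
= 9.14×


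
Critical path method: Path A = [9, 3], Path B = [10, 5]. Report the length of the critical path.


Path A: 9 + 3 = 12
Path B: 10 + 5 = 15
Critical path = longest = max(12, 15)
= 15 (Path B)


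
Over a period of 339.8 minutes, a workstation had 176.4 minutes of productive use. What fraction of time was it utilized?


Utilization = busy / total × 100
= 176.4 / 339.8 × 100
= 51.9%


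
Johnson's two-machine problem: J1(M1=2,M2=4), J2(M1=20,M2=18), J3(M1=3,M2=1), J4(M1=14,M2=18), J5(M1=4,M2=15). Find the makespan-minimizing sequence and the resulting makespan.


Johnson's rule:
Group 1 (M1≤M2, sort by M1): ['J1', 'J5', 'J4']
Group 2 (M1>M2, sort desc M2): ['J2', 'J3']
Sequence: J1 → J5 → J4 → J2 → J3
Makespan calculation:
  J1: M1 done=2, M2 done=6
  J5: M1 done=6, M2 done=21
  J4: M1 done=20, M2 done=39
  J2: M1 done=40, M2 done=58
  J3: M1 done=43, M2 done=59
= Sequence: J1 → J5 → J4 → J2 → J3, Makespan: 59


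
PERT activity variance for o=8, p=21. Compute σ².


σ² = ((p - o) / 6)² = (p - o)² / 36
= (21 - 8)² / 36
= 13² / 36
= 169 / 36
= 4.6944


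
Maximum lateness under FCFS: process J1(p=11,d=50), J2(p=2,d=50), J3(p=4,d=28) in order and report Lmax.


Lateness per job (L = C - d):
  J1: C=11, d=50, L=-39
  J2: C=13, d=50, L=-37
  J3: C=17, d=28, L=-11
Lmax = max(-39, -37, -11)
= -11


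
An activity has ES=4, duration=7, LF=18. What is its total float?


EF = ES + duration = 4 + 7 = 11
LS = LF - duration = 18 - 7 = 11
Total Float = LF - EF = 18 - 11
(or LS - ES = 11 - 4)
= 7


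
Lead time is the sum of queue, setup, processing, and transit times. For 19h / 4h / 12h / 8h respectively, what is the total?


Lead time = queue + setup + processing + transit
= 19 + 4 + 12 + 8
= 43 hours


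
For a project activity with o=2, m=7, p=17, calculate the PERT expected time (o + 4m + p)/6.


te = (o + 4m + p) / 6
= (2 + 4×7 + 17) / 6
= (2 + 28 + 17) / 6
= 47 / 6
= 7.83


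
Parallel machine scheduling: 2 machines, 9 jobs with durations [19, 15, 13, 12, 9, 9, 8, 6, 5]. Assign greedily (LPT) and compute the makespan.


Jobs (LPT sorted): [19, 15, 13, 12, 9, 9, 8, 6, 5]
Machines: 2
  J=19 → Machine 1 (load: 0+19=19)
  J=15 → Machine 2 (load: 0+15=15)
  J=13 → Machine 2 (load: 15+13=28)
  J=12 → Machine 1 (load: 19+12=31)
  J=9 → Machine 2 (load: 28+9=37)
  J=9 → Machine 1 (load: 31+9=40)
  J=8 → Machine 2 (load: 37+8=45)
  J=6 → Machine 1 (load: 40+6=46)
  J=5 → Machine 2 (load: 45+5=50)
Machine loads: [46, 50]
Makespan = max = 50 time units


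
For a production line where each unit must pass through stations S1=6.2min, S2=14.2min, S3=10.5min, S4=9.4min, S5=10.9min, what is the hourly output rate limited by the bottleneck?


Bottleneck = longest station time
Station times: [6.2, 14.2, 10.5, 9.4, 10.9]
Max = 14.2 min
Rate = 60 / 14.2
= 4.23 units/hour (bottleneck: 14.2min)


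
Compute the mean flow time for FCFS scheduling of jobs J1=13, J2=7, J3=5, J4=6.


Completion times:
  J1: completes at 13
  J2: completes at 20
  J3: completes at 25
  J4: completes at 31
Sum = 89
Average = 89/4
= 22.25


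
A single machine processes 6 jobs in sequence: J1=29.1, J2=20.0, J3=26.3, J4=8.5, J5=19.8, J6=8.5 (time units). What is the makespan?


Sequential makespan: sum all processing times
= 29.1 + 20.0 + 26.3 + 8.5 + 19.8 + 8.5
= 112.2 time units


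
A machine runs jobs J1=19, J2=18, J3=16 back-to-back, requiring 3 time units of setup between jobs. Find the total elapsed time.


Makespan = Σ processing + (n-1) × setup
= (19 + 18 + 16) + (3-1)×3
= 53 + 6
= 59 time units


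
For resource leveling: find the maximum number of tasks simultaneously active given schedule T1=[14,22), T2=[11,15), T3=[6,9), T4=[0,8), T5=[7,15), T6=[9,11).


Check each time point for overlaps:
  t=7: 3 tasks active (T3, T4, T5)
Max concurrent = 3


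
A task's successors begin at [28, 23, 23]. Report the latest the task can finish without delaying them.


LF = min of all successor start times
Successors start at: [28, 23, 23]
LF = min(28, 23, 23)
= 23


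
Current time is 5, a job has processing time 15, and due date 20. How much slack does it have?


Slack = due - current_time - processing
= 20 - 5 - 15
= 0


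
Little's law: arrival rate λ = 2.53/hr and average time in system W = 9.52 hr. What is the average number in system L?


Little's law: L = λ × W
= 2.53 × 9.52
= 24.09


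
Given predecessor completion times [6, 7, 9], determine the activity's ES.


ES = max of all predecessor completion times
Predecessors: [6, 7, 9]
ES = max(6, 7, 9)
= 9


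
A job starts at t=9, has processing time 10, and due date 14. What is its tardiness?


Completion = start + processing = 9 + 10 = 19
Tardiness = max(0, C - d) = max(0, 19 - 14)
= max(0, 5)
= 5


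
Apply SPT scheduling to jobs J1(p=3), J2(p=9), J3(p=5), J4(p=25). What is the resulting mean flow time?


SPT order: J1 → J3 → J2 → J4
Completion times:
  J1: C=3
  J3: C=8
  J2: C=17
  J4: C=42
Sum = 70, n = 4
Mean flow = 70/4
= 17.50


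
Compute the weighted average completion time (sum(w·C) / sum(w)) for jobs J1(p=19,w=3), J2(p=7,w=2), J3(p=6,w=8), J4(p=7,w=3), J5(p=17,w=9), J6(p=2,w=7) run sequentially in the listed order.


Completion times:
  J1: C=19, w×C=3×19=57
  J2: C=26, w×C=2×26=52
  J3: C=32, w×C=8×32=256
  J4: C=39, w×C=3×39=117
  J5: C=56, w×C=9×56=504
  J6: C=58, w×C=7×58=406
Sum w×C = 1392
Sum w = 32
Weighted avg = 1392/32
= 43.50


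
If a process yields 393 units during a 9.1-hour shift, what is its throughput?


Throughput = units / time
= 393 / 9.1
= 43.2 units/hour


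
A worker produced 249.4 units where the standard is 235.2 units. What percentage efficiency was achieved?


Efficiency = (actual / standard) × 100
= (249.4 / 235.2) × 100
= 106.0%


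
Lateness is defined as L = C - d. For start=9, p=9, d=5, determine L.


Completion = 9 + 9 = 18
Lateness = C - d = 18 - 5
= 13


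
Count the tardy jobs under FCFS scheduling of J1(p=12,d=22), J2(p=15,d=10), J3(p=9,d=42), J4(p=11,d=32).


Completion vs due date:
  J1: C=12, d=22 → on time
  J2: C=27, d=10 → TARDY
  J3: C=36, d=42 → on time
  J4: C=47, d=32 → TARDY
Tardy jobs: J2, J4
Count = 2


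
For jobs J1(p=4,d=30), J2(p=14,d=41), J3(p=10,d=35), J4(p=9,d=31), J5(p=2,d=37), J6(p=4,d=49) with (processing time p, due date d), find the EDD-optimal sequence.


EDD: sort by earliest due date
  J1: d=30, p=4
  J4: d=31, p=9
  J3: d=35, p=10
  J5: d=37, p=2
  J2: d=41, p=14
  J6: d=49, p=4
Order: J1 → J4 → J3 → J5 → J2 → J6


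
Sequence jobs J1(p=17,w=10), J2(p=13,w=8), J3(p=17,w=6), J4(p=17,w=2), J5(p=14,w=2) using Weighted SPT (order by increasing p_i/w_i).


WSPT (Smith's rule): sort by p/w ascending
  J2: p/w = 13/8 = 1.625
  J1: p/w = 17/10 = 1.700
  J3: p/w = 17/6 = 2.833
  J5: p/w = 14/2 = 7.000
  J4: p/w = 17/2 = 8.500
Order: J2 → J1 → J3 → J5 → J4


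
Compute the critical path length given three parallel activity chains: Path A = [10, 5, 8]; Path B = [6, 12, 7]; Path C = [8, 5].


Path A: 10 + 5 + 8 = 23
Path B: 6 + 12 + 7 = 25
Path C: 8 + 5 = 13
Critical path = longest = max(23, 25, 13)
= 25 (Path B)


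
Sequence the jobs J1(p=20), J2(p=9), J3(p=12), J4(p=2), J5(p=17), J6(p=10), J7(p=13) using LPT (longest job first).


LPT: sort by longest processing time first
  J1: p=20
  J5: p=17
  J7: p=13
  J3: p=12
  J6: p=10
  J2: p=9
  J4: p=2
Order: J1 → J5 → J7 → J3 → J6 → J2 → J4


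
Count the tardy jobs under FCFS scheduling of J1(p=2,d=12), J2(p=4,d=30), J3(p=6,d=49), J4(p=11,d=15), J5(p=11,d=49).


Completion vs due date:
  J1: C=2, d=12 → on time
  J2: C=6, d=30 → on time
  J3: C=12, d=49 → on time
  J4: C=23, d=15 → TARDY
  J5: C=34, d=49 → on time
Tardy jobs: J4
Count = 1


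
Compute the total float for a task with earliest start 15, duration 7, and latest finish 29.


EF = ES + duration = 15 + 7 = 22
LS = LF - duration = 29 - 7 = 22
Total Float = LF - EF = 29 - 22
(or LS - ES = 22 - 15)
= 7


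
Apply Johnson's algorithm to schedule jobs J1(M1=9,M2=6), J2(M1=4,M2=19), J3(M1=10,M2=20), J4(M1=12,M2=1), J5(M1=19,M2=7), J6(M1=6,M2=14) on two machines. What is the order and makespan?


Johnson's rule:
Group 1 (M1≤M2, sort by M1): ['J2', 'J6', 'J3']
Group 2 (M1>M2, sort desc M2): ['J5', 'J1', 'J4']
Sequence: J2 → J6 → J3 → J5 → J1 → J4
Makespan calculation:
  J2: M1 done=4, M2 done=23
  J6: M1 done=10, M2 done=37
  J3: M1 done=20, M2 done=57
  J5: M1 done=39, M2 done=64
  J1: M1 done=48, M2 done=70
  J4: M1 done=60, M2 done=71
= Sequence: J2 → J6 → J3 → J5 → J1 → J4, Makespan: 71


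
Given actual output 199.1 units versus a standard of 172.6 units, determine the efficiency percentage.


Efficiency = (actual / standard) × 100
= (199.1 / 172.6) × 100
= 115.4%


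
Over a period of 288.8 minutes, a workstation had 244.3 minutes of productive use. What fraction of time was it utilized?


Utilization = busy / total × 100
= 244.3 / 288.8 × 100
= 84.6%


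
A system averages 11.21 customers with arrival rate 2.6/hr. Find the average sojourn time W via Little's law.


Little's law: L = λW → W = L / λ
= 11.21 / 2.6
= 4.31 hours


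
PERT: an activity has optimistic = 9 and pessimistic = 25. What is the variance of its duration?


σ² = ((p - o) / 6)² = (p - o)² / 36
= (25 - 9)² / 36
= 16² / 36
= 256 / 36
= 7.1111


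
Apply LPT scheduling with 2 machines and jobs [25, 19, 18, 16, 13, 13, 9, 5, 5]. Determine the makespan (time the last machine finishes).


Jobs (LPT sorted): [25, 19, 18, 16, 13, 13, 9, 5, 5]
Machines: 2
  J=25 → Machine 1 (load: 0+25=25)
  J=19 → Machine 2 (load: 0+19=19)
  J=18 → Machine 2 (load: 19+18=37)
  J=16 → Machine 1 (load: 25+16=41)
  J=13 → Machine 2 (load: 37+13=50)
  J=13 → Machine 1 (load: 41+13=54)
  J=9 → Machine 2 (load: 50+9=59)
  J=5 → Machine 1 (load: 54+5=59)
  J=5 → Machine 1 (load: 59+5=64)
Machine loads: [64, 59]
Makespan = max = 64 time units


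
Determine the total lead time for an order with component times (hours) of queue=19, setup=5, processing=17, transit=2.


Lead time = queue + setup + processing + transit
= 19 + 5 + 17 + 2
= 43 hours


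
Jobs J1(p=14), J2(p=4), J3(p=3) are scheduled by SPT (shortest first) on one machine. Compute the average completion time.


SPT order: J3 → J2 → J1
Completion times:
  J3: C=3
  J2: C=7
  J1: C=21
Sum = 31, n = 3
Mean flow = 31/3
= 10.33


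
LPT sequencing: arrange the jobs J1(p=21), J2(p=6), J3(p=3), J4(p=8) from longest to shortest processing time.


LPT: sort by longest processing time first
  J1: p=21
  J4: p=8
  J2: p=6
  J3: p=3
Order: J1 → J4 → J2 → J3


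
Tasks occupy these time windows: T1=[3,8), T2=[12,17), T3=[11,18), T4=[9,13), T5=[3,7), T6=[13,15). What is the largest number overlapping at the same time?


Check each time point for overlaps:
  t=12: 3 tasks active (T2, T3, T4)
Max concurrent = 3


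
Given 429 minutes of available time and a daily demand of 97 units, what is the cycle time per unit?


Cycle time = available time / demand
= 429 / 97
= 4.42 min/unit


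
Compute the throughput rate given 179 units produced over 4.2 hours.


Throughput = units / time
= 179 / 4.2
= 42.6 units/hour


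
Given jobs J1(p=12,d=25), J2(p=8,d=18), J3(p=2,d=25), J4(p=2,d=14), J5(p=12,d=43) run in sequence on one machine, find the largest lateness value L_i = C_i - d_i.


Lateness per job (L = C - d):
  J1: C=12, d=25, L=-13
  J2: C=20, d=18, L=2
  J3: C=22, d=25, L=-3
  J4: C=24, d=14, L=10
  J5: C=36, d=43, L=-7
Lmax = max(-13, 2, -3, 10, -7)
= 10


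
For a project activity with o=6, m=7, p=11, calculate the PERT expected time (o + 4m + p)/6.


te = (o + 4m + p) / 6
= (6 + 4×7 + 11) / 6
= (6 + 28 + 11) / 6
= 45 / 6
= 7.50


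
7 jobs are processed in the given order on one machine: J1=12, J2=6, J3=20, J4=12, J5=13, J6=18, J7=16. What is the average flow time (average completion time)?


Completion times:
  J1: completes at 12
  J2: completes at 18
  J3: completes at 38
  J4: completes at 50
  J5: completes at 63
  J6: completes at 81
  J7: completes at 97
Sum = 359
Average = 359/7
= 51.29


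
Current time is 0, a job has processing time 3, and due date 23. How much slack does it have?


Slack = due - current_time - processing
= 23 - 0 - 3
= 20


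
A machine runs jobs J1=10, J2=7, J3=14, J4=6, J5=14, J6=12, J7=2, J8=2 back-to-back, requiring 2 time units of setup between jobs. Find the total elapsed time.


Makespan = Σ processing + (n-1) × setup
= (10 + 7 + 14 + 6 + 14 + 12 + 2 + 2) + (8-1)×2
= 67 + 14
= 81 time units


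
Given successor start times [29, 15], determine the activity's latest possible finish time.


LF = min of all successor start times
Successors start at: [29, 15]
LF = min(29, 15)
= 15


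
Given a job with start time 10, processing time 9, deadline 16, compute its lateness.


Completion = 10 + 9 = 19
Lateness = C - d = 19 - 16
= 3


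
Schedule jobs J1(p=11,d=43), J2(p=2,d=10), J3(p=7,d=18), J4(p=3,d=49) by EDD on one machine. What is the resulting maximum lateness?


EDD order: J2 → J3 → J1 → J4
Completion and lateness:
  J2: C=2, d=10, L=2-10=-8
  J3: C=9, d=18, L=9-18=-9
  J1: C=20, d=43, L=20-43=-23
  J4: C=23, d=49, L=23-49=-26
Lmax = max(-8, -9, -23, -26)
= -8


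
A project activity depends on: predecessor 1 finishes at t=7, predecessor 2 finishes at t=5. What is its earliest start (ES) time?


ES = max of all predecessor completion times
Predecessors: [7, 5]
ES = max(7, 5)
= 7


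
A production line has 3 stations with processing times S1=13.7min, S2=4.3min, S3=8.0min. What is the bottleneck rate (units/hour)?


Bottleneck = longest station time
Station times: [13.7, 4.3, 8.0]
Max = 13.7 min
Rate = 60 / 13.7
= 4.38 units/hour (bottleneck: 13.7min)


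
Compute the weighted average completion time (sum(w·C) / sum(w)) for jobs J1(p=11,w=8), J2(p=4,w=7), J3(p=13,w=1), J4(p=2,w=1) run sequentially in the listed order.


Completion times:
  J1: C=11, w×C=8×11=88
  J2: C=15, w×C=7×15=105
  J3: C=28, w×C=1×28=28
  J4: C=30, w×C=1×30=30
Sum w×C = 251
Sum w = 17
Weighted avg = 251/17
= 14.76


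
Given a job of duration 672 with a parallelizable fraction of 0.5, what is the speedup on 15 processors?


Amdahl's law: T_p = T × ((1-p) + p/N)
= 672 × ((1-0.5) + 0.5/15)
= 672 × (0.50 + 0.0333)
= 672 × 0.5333
= 358.40
Speedup = 672/358.40
= 1.88×


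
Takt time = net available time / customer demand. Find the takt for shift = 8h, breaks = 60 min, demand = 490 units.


Available = 8×60 - 60 = 420 min
Takt time = 420 / 490
= 0.86 min/unit


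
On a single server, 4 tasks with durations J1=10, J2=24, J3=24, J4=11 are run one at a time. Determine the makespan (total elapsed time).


Sequential makespan: sum all processing times
= 10 + 24 + 24 + 11
= 69 time units


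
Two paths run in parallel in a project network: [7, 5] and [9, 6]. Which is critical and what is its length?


Path A: 7 + 5 = 12
Path B: 9 + 6 = 15
Critical path = longest = max(12, 15)
= 15 (Path B)


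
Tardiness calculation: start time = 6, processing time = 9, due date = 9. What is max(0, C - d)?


Completion = start + processing = 6 + 9 = 15
Tardiness = max(0, C - d) = max(0, 15 - 9)
= max(0, 6)
= 6


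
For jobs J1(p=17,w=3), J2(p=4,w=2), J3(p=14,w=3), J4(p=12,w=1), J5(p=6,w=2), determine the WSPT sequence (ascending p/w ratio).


WSPT (Smith's rule): sort by p/w ascending
  J2: p/w = 4/2 = 2.000
  J5: p/w = 6/2 = 3.000
  J3: p/w = 14/3 = 4.667
  J1: p/w = 17/3 = 5.667
  J4: p/w = 12/1 = 12.000
Order: J2 → J5 → J3 → J1 → J4


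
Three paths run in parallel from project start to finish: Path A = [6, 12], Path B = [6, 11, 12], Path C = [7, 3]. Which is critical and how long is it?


Path A: 6 + 12 = 18
Path B: 6 + 11 + 12 = 29
Path C: 7 + 3 = 10
Critical path = longest = max(18, 29, 10)
= 29 (Path B)


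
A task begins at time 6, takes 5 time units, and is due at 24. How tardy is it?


Completion = start + processing = 6 + 5 = 11
Tardiness = max(0, C - d) = max(0, 11 - 24)
= max(0, -13)
= 0


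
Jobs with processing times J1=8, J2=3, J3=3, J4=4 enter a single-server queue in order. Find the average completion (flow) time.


Completion times:
  J1: completes at 8
  J2: completes at 11
  J3: completes at 14
  J4: completes at 18
Sum = 51
Average = 51/4
= 12.75


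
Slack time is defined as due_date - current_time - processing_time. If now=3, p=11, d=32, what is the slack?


Slack = due - current_time - processing
= 32 - 3 - 11
= 18


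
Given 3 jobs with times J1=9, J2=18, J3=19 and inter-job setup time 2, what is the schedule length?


Makespan = Σ processing + (n-1) × setup
= (9 + 18 + 19) + (3-1)×2
= 46 + 4
= 50 time units


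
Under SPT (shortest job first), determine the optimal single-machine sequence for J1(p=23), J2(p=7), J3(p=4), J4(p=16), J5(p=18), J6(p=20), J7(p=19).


SPT: sort by shortest processing time
  J3: p=4
  J2: p=7
  J4: p=16
  J5: p=18
  J7: p=19
  J6: p=20
  J1: p=23
Order: J3 → J2 → J4 → J5 → J7 → J6 → J1


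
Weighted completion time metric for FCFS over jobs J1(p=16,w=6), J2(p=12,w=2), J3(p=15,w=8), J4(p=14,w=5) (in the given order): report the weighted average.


Completion times:
  J1: C=16, w×C=6×16=96
  J2: C=28, w×C=2×28=56
  J3: C=43, w×C=8×43=344
  J4: C=57, w×C=5×57=285
Sum w×C = 781
Sum w = 21
Weighted avg = 781/21
= 37.19


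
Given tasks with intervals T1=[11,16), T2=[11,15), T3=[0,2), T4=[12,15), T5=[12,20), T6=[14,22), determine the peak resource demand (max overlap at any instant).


Check each time point for overlaps:
  t=14: 5 tasks active (T1, T2, T4, T5, T6)
Max concurrent = 5


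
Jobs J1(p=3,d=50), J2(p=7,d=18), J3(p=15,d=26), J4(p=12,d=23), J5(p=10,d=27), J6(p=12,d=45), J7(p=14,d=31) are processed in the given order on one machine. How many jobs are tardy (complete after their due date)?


Completion vs due date:
  J1: C=3, d=50 → on time
  J2: C=10, d=18 → on time
  J3: C=25, d=26 → on time
  J4: C=37, d=23 → TARDY
  J5: C=47, d=27 → TARDY
  J6: C=59, d=45 → TARDY
  J7: C=73, d=31 → TARDY
Tardy jobs: J4, J5, J6, J7
Count = 4


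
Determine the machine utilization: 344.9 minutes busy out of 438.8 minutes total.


Utilization = busy / total × 100
= 344.9 / 438.8 × 100
= 78.6%


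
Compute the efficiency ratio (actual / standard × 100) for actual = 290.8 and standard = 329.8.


Efficiency = (actual / standard) × 100
= (290.8 / 329.8) × 100
= 88.2%


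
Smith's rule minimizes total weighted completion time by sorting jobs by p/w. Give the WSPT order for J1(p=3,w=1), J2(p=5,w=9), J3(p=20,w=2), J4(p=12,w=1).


WSPT (Smith's rule): sort by p/w ascending
  J2: p/w = 5/9 = 0.556
  J1: p/w = 3/1 = 3.000
  J3: p/w = 20/2 = 10.000
  J4: p/w = 12/1 = 12.000
Order: J2 → J1 → J3 → J4


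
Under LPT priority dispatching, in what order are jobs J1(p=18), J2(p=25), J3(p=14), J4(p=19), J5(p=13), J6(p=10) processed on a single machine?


LPT: sort by longest processing time first
  J2: p=25
  J4: p=19
  J1: p=18
  J3: p=14
  J5: p=13
  J6: p=10
Order: J2 → J4 → J1 → J3 → J5 → J6


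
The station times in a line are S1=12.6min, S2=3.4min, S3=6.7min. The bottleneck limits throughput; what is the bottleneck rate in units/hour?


Bottleneck = longest station time
Station times: [12.6, 3.4, 6.7]
Max = 12.6 min
Rate = 60 / 12.6
= 4.76 units/hour (bottleneck: 12.6min)


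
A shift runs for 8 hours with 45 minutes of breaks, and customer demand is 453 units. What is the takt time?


Available = 8×60 - 45 = 435 min
Takt time = 435 / 453
= 0.96 min/unit


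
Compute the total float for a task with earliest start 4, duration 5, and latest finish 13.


EF = ES + duration = 4 + 5 = 9
LS = LF - duration = 13 - 5 = 8
Total Float = LF - EF = 13 - 9
(or LS - ES = 8 - 4)
= 4


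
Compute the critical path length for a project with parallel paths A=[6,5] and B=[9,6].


Path A: 6 + 5 = 11
Path B: 9 + 6 = 15
Critical path = longest = max(11, 15)
= 15 (Path B)


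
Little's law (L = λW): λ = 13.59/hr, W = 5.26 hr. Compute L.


Little's law: L = λ × W
= 13.59 × 5.26
= 71.48


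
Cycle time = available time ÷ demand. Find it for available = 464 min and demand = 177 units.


Cycle time = available time / demand
= 464 / 177
= 2.62 min/unit


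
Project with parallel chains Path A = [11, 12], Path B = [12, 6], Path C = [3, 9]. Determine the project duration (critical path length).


Path A: 11 + 12 = 23
Path B: 12 + 6 = 18
Path C: 3 + 9 = 12
Critical path = longest = max(23, 18, 12)
= 23 (Path A)
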